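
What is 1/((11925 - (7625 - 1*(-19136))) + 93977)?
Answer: 1/79141 ≈ 1.2636e-5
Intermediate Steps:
1/((11925 - (7625 - 1*(-19136))) + 93977) = 1/((11925 - (7625 + 19136)) + 93977) = 1/((11925 - 1*26761) + 93977) = 1/((11925 - 26761) + 93977) = 1/(-14836 + 93977) = 1/79141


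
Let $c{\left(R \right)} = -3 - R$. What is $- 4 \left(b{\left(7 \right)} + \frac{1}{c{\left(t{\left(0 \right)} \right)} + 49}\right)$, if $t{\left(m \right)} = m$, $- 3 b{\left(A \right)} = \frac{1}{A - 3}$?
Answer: $\frac{17}{69} \approx 0.24638$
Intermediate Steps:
$b{\left(A \right)} = - \frac{1}{3 \left(-3 + A\right)}$ ($b{\left(A \right)} = - \frac{1}{3 \left(A - 3\right)} = - \frac{1}{3 \left(-3 + A\right)}$)
$- 4 \left(b{\left(7 \right)} + \frac{1}{c{\left(t{\left(0 \right)} \right)} + 49}\right) = - 4 \left(- \frac{1}{-9 + 3 \cdot 7} + \frac{1}{\left(-3 - 0\right) + 49}\right) = - 4 \left(- \frac{1}{-9 + 21} + \frac{1}{\left(-3 + 0\right) + 49}\right) = - 4 \left(- \frac{1}{12} + \frac{1}{-3 + 49}\right) = - 4 \left(\left(-1\right) \frac{1}{12} + \frac{1}{46}\right) = - 4 \left(- \frac{1}{12} + \frac{1}{46}\right) = \left(-4\right) \left(- \frac{17}{276}\right) = \frac{17}{69}$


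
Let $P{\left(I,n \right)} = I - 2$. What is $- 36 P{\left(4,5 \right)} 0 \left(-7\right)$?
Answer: $0$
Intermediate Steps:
$P{\left(I,n \right)} = -2 + I$ ($P{\left(I,n \right)} = I - 2 = -2 + I$)
$- 36 P{\left(4,5 \right)} 0 \left(-7\right) = - 36 \left(-2 + 4\right) 0 \left(-7\right) = \left(-36\right) 2 \cdot 0 = \left(-72\right) 0 = 0$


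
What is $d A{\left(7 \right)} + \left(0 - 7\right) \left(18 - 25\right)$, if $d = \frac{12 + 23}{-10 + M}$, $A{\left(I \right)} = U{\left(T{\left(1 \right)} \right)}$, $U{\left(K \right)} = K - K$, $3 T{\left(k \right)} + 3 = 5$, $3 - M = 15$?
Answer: $49$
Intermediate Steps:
$M = -12$ ($M = 3 - 15 = -12$)
$T{\left(k \right)} = \frac{2}{3}$ ($T{\left(k \right)} = -1 + \frac{1}{3} \cdot 5 = -1 + \frac{5}{3} = \frac{2}{3}$)
$U{\left(K \right)} = 0$
$A{\left(I \right)} = 0$
$d = - \frac{35}{22}$ ($d = \frac{12 + 23}{-10 - 12} = \frac{35}{-22} = 35 \left(- \frac{1}{22}\right) = - \frac{35}{22} \approx -1.5909$)
$d A{\left(7 \right)} + \left(0 - 7\right) \left(18 - 25\right) = \left(- \frac{35}{22}\right) 0 + \left(0 - 7\right) \left(18 - 25\right) = 0 - -49 = 0 + 49 = 49$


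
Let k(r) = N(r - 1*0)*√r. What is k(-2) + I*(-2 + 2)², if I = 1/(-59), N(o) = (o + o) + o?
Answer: -6*I*√2 ≈ -8.4853*I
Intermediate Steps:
N(o) = 3*o (N(o) = 2*o + o = 3*o)
I = -1/59 ≈ -0.016949
k(r) = 3*r^(3/2) (k(r) = (3*(r - 1*0))*√r = (3*(r + 0))*√r = (3*r)*√r = 3*r^(3/2))
k(-2) + I*(-2 + 2)² = 3*(-2)^(3/2) - (-2 + 2)²/59 = 3*(-2*I*√2) - 1/59*0² = -6*I*√2 - 1/59*0 = -6*I*√2 + 0 = -6*I*√2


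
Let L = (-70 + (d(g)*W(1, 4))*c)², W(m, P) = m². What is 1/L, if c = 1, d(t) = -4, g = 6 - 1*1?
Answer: 1/5476 ≈ 0.00018262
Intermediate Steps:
g = 5 (g = 6 - 1 = 5)
L = 5476 (L = (-70 - 4*1²*1)² = (-70 - 4*1*1)² = (-70 - 4*1)² = (-70 - 4)² = (-74)² = 5476)
1/L = 1/5476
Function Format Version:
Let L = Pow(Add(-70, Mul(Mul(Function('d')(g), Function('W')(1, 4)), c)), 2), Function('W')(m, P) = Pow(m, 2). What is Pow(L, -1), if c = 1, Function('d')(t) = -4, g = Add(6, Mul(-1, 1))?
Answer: Rational(1, 5476) ≈ 0.00018262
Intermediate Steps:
g = 5 (g = Add(6, -1) = 5)
L = 5476 (L = Pow(Add(-70, Mul(Mul(-4, Pow(1, 2)), 1)), 2) = Pow(Add(-70, Mul(Mul(-4, 1), 1)), 2) = Pow(Add(-70, Mul(-4, 1)), 2) = Pow(Add(-70, -4), 2) = Pow(-74, 2) = 5476)
Pow(L, -1) = Pow(5476, -1) = Rational(1, 5476)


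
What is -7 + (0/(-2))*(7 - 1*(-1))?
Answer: -7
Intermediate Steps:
-7 + (0/(-2))*(7 - 1*(-1)) = -7 + (0*(-½))*(7 + 1) = -7 + 0*8 = -7 + 0 = -7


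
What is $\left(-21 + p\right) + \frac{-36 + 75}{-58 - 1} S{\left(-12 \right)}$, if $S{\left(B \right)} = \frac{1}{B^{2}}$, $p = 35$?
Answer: $\frac{39635}{2832} \approx 13.995$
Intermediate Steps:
$S{\left(B \right)} = \frac{1}{B^{2}}$
$\left(-21 + p\right) + \frac{-36 + 75}{-58 - 1} S{\left(-12 \right)} = \left(-21 + 35\right) + \frac{\left(-36 + 75\right) \frac{1}{-58 - 1}}{144} = 14 + \frac{39}{-59} \cdot \frac{1}{144} = 14 + 39 \left(- \frac{1}{59}\right) \frac{1}{144} = 14 - \frac{13}{2832} = \frac{39635}{2832}$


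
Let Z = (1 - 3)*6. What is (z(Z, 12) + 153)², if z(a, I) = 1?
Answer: 23716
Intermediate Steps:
Z = -12 (Z = -2*6 = -12)
(z(Z, 12) + 153)² = (1 + 153)² = 154² = 23716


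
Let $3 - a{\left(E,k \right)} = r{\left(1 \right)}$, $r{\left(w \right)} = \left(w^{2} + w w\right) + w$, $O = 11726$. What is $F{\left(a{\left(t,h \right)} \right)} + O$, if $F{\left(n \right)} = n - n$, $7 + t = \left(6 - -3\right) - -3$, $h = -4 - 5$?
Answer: $11726$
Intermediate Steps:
$h = -9$ ($h = -4 - 5 = -9$)
$r{\left(w \right)} = w + 2 w^{2}$ ($r{\left(w \right)} = \left(w^{2} + w^{2}\right) + w = 2 w^{2} + w = w + 2 w^{2}$)
$t = 5$ ($t = -7 + \left(\left(6 - -3\right) - -3\right) = -7 + \left(\left(6 + 3\right) + 3\right) = -7 + \left(9 + 3\right) = -7 + 12 = 5$)
$a{\left(E,k \right)} = 0$ ($a{\left(E,k \right)} = 3 - 1 \left(1 + 2 \cdot 1\right) = 3 - 1 \left(1 + 2\right) = 3 - 1 \cdot 3 = 3 - 3 = 0$)
$F{\left(n \right)} = 0$
$F{\left(a{\left(t,h \right)} \right)} + O = 0 + 11726 = 11726$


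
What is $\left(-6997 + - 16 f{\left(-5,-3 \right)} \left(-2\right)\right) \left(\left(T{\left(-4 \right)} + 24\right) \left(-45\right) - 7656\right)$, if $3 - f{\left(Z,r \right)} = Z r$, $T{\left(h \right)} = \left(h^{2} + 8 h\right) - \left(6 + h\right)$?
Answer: $58501806$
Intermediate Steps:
$T{\left(h \right)} = -6 + h^{2} + 7 h$
$f{\left(Z,r \right)} = 3 - Z r$
$\left(-6997 + - 16 f{\left(-5,-3 \right)} \left(-2\right)\right) \left(\left(T{\left(-4 \right)} + 24\right) \left(-45\right) - 7656\right) = \left(-6997 + - 16 \left(3 - \left(-5\right) \left(-3\right)\right) \left(-2\right)\right) \left(\left(\left(-6 + \left(-4\right)^{2} + 7 \left(-4\right)\right) + 24\right) \left(-45\right) - 7656\right) = \left(-6997 + - 16 \left(3 - 15\right) \left(-2\right)\right) \left(\left(\left(-6 + 16 - 28\right) + 24\right) \left(-45\right) - 7656\right) = \left(-6997 + \left(-16\right) \left(-12\right) \left(-2\right)\right) \left(\left(-18 + 24\right) \left(-45\right) - 7656\right) = \left(-6997 + 192 \left(-2\right)\right) \left(6 \left(-45\right) - 7656\right) = \left(-6997 - 384\right) \left(-270 - 7656\right) = \left(-7381\right) \left(-7926\right) = 58501806$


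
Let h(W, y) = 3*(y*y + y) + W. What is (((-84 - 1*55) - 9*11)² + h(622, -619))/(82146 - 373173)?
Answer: -1204892/291027 ≈ -4.1401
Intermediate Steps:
h(W, y) = W + 3*y + 3*y² (h(W, y) = 3*(y² + y) + W = 3*(y + y²) + W = (3*y + 3*y²) + W = W + 3*y + 3*y²)
(((-84 - 1*55) - 9*11)² + h(622, -619))/(82146 - 373173) = (((-84 - 1*55) - 9*11)² + (622 + 3*(-619) + 3*(-619)²))/(82146 - 373173) = (((-84 - 55) - 99)² + (622 - 1857 + 3*383161))/(-291027) = ((-139 - 99)² + (622 - 1857 + 1149483))*(-1/291027) = ((-238)² + 1148248)*(-1/291027) = (56644 + 1148248)*(-1/291027) = 1204892*(-1/291027) = -1204892/291027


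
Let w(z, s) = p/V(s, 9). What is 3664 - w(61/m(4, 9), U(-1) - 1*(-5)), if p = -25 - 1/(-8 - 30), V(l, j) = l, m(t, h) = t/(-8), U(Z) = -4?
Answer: 140181/38 ≈ 3689.0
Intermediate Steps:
m(t, h) = -t/8 (m(t, h) = t*(-1/8) = -t/8)
p = -949/38 (p = -25 - 1/(-38) = -25 - 1*(-1/38) = -25 + 1/38 = -949/38 ≈ -24.974)
w(z, s) = -949/(38*s)
3664 - w(61/m(4, 9), U(-1) - 1*(-5)) = 3664 - (-949)/(38*(-4 - 1*(-5))) = 3664 - (-949)/(38*(-4 + 5)) = 3664 - (-949)/(38*1) = 3664 - (-949)/38 = 3664 - 1*(-949/38) = 3664 + 949/38 = 140181/38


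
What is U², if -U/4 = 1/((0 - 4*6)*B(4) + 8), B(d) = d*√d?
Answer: 1/2116 ≈ 0.00047259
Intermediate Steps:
B(d) = d^(3/2)
U = 1/46 (U = -4/((0 - 4*6)*4^(3/2) + 8) = -4/((0 - 24)*8 + 8) = -4/(-24*8 + 8) = -4/(-192 + 8) = -4/(-184) = -4*(-1/184) = 1/46 ≈ 0.021739)
U² = (1/46)² = 1/2116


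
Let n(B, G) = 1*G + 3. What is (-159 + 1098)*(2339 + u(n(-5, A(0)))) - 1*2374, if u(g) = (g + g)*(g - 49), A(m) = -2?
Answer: 2103803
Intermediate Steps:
n(B, G) = 3 + G (n(B, G) = G + 3 = 3 + G)
u(g) = 2*g*(-49 + g) (u(g) = (2*g)*(-49 + g) = 2*g*(-49 + g))
(-159 + 1098)*(2339 + u(n(-5, A(0)))) - 1*2374 = (-159 + 1098)*(2339 + 2*(3 - 2)*(-49 + (3 - 2))) - 1*2374 = 939*(2339 + 2*1*(-49 + 1)) - 2374 = 939*(2339 + 2*1*(-48)) - 2374 = 939*(2339 - 96) - 2374 = 939*2243 - 2374 = 2106177 - 2374 = 2103803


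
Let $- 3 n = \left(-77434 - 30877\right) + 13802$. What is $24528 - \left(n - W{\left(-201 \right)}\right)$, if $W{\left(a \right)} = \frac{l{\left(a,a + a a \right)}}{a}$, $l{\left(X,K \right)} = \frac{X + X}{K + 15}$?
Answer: $- \frac{280499623}{40215} \approx -6975.0$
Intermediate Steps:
$n = 31503$ ($n = - \frac{\left(-77434 - 30877\right) + 13802}{3} = - \frac{-108311 + 13802}{3} = \left(- \frac{1}{3}\right) \left(-94509\right) = 31503$)
$l{\left(X,K \right)} = \frac{2 X}{15 + K}$
$W{\left(a \right)} = \frac{2}{15 + a + a^{2}}$ ($W{\left(a \right)} = \frac{2 a \frac{1}{15 + \left(a + a a\right)}}{a} = \frac{2 a \frac{1}{15 + \left(a + a^{2}\right)}}{a} = \frac{2 a \frac{1}{15 + a + a^{2}}}{a} = \frac{2}{15 + a + a^{2}}$)
$24528 - \left(n - W{\left(-201 \right)}\right) = 24528 + \left(\frac{2}{15 - 201 \left(1 - 201\right)} - 31503\right) = 24528 - \left(31503 - \frac{2}{15 - -40200}\right) = 24528 - \left(31503 - \frac{2}{15 + 40200}\right) = 24528 - \left(31503 - \frac{2}{40215}\right) = 24528 + \left(2 \cdot \frac{1}{40215} - 31503\right) = 24528 + \left(\frac{2}{40215} - 31503\right) = 24528 - \frac{1266893143}{40215} = - \frac{280499623}{40215}$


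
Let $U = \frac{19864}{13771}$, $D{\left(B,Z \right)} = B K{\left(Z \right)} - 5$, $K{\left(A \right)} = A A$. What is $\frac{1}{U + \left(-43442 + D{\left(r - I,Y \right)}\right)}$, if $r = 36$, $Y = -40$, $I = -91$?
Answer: $\frac{13771}{2199978427} \approx 6.2596 \cdot 10^{-6}$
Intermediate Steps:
$K{\left(A \right)} = A^{2}$
$D{\left(B,Z \right)} = -5 + B Z^{2}$ ($D{\left(B,Z \right)} = B Z^{2} - 5 = -5 + B Z^{2}$)
$U = \frac{19864}{13771}$ ($U = 19864 \cdot \frac{1}{13771} = \frac{19864}{13771} \approx 1.4425$)
$\frac{1}{U + \left(-43442 + D{\left(r - I,Y \right)}\right)} = \frac{1}{\frac{19864}{13771} - \left(43447 - \left(36 - -91\right) \left(-40\right)^{2}\right)} = \frac{1}{\frac{19864}{13771} - \left(43447 - \left(36 + 91\right) 1600\right)} = \frac{1}{\frac{19864}{13771} + \left(-43442 + \left(-5 + 127 \cdot 1600\right)\right)} = \frac{1}{\frac{19864}{13771} + \left(-43442 + \left(-5 + 203200\right)\right)} = \frac{1}{\frac{19864}{13771} + \left(-43442 + 203195\right)} = \frac{1}{\frac{19864}{13771} + 159753} = \frac{1}{\frac{2199978427}{13771}} = \frac{13771}{2199978427}$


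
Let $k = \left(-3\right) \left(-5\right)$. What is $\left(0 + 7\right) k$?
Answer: $105$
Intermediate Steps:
$k = 15$
$\left(0 + 7\right) k = \left(0 + 7\right) 15 = 7 \cdot 15 = 105$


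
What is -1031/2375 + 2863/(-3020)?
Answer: -1982649/1434500 ≈ -1.3821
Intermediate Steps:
-1031/2375 + 2863/(-3020) = -1031*1/2375 + 2863*(-1/3020) = -1031/2375 - 2863/3020 = -1982649/1434500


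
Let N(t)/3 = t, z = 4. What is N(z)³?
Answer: 1728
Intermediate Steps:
N(t) = 3*t
N(z)³ = (3*4)³ = 12³ = 1728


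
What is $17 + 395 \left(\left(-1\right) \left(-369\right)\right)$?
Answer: $145772$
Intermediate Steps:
$17 + 395 \left(\left(-1\right) \left(-369\right)\right) = 17 + 395 \cdot 369 = 17 + 145755 = 145772$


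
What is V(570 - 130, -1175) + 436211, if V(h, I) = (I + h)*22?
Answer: 420041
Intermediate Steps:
V(h, I) = 22*I + 22*h
V(570 - 130, -1175) + 436211 = (22*(-1175) + 22*(570 - 130)) + 436211 = (-25850 + 22*440) + 436211 = (-25850 + 9680) + 436211 = -16170 + 436211 = 420041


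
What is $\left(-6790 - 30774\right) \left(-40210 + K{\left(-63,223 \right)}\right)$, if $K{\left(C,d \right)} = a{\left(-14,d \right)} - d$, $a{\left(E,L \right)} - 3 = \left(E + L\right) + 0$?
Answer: $1510861644$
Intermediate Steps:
$a{\left(E,L \right)} = 3 + E + L$ ($a{\left(E,L \right)} = 3 + \left(\left(E + L\right) + 0\right) = 3 + \left(E + L\right) = 3 + E + L$)
$K{\left(C,d \right)} = -11$ ($K{\left(C,d \right)} = \left(3 - 14 + d\right) - d = \left(-11 + d\right) - d = -11$)
$\left(-6790 - 30774\right) \left(-40210 + K{\left(-63,223 \right)}\right) = \left(-6790 - 30774\right) \left(-40210 - 11\right) = \left(-37564\right) \left(-40221\right) = 1510861644$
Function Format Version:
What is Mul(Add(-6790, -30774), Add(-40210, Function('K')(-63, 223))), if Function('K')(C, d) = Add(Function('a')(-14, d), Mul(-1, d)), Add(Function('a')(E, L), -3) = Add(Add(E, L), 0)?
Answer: 1510861644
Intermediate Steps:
Function('a')(E, L) = Add(3, E, L) (Function('a')(E, L) = Add(3, Add(Add(E, L), 0)) = Add(3, Add(E, L)) = Add(3, E, L))
Function('K')(C, d) = -11 (Function('K')(C, d) = Add(Add(3, -14, d), Mul(-1, d)) = Add(Add(-11, d), Mul(-1, d)) = -11)
Mul(Add(-6790, -30774), Add(-40210, Function('K')(-63, 223))) = Mul(Add(-6790, -30774), Add(-40210, -11)) = Mul(-37564, -40221) = 1510861644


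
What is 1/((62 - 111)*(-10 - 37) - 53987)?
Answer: -1/51684 ≈ -1.9348e-5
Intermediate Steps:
1/((62 - 111)*(-10 - 37) - 53987) = 1/(-49*(-47) - 53987) = 1/(2303 - 53987) = 1/(-51684) = -1/51684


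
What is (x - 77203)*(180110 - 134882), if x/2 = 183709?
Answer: 13125844020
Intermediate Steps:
x = 367418 (x = 2*183709 = 367418)
(x - 77203)*(180110 - 134882) = (367418 - 77203)*(180110 - 134882) = 290215*45228 = 13125844020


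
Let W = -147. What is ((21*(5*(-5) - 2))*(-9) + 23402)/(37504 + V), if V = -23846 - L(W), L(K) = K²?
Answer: -28505/7951 ≈ -3.5851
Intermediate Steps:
V = -45455 (V = -23846 - 1*(-147)² = -23846 - 1*21609 = -23846 - 21609 = -45455)
((21*(5*(-5) - 2))*(-9) + 23402)/(37504 + V) = ((21*(5*(-5) - 2))*(-9) + 23402)/(37504 - 45455) = ((21*(-25 - 2))*(-9) + 23402)/(-7951) = ((21*(-27))*(-9) + 23402)*(-1/7951) = (-567*(-9) + 23402)*(-1/7951) = (5103 + 23402)*(-1/7951) = 28505*(-1/7951) = -28505/7951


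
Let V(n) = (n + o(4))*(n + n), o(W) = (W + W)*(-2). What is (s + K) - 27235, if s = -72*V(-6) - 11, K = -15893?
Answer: -62147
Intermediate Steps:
o(W) = -4*W (o(W) = (2*W)*(-2) = -4*W)
V(n) = 2*n*(-16 + n) (V(n) = (n - 4*4)*(n + n) = (n - 16)*(2*n) = (-16 + n)*(2*n) = 2*n*(-16 + n))
s = -19019 (s = -144*(-6)*(-16 - 6) - 11 = -144*(-6)*(-22) - 11 = -72*264 - 11 = -19008 - 11 = -19019)
(s + K) - 27235 = (-19019 - 15893) - 27235 = -34912 - 27235 = -62147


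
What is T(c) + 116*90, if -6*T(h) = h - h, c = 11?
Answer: 10440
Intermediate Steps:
T(h) = 0 (T(h) = -(h - h)/6 = -1/6*0 = 0)
T(c) + 116*90 = 0 + 116*90 = 0 + 10440 = 10440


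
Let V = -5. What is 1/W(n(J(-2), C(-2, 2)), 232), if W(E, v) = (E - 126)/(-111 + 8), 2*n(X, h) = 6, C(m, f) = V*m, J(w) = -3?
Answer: 103/123 ≈ 0.83740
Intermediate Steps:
C(m, f) = -5*m
n(X, h) = 3 (n(X, h) = (½)*6 = 3)
W(E, v) = 126/103 - E/103 (W(E, v) = (-126 + E)/(-103) = (-126 + E)*(-1/103) = 126/103 - E/103)
1/W(n(J(-2), C(-2, 2)), 232) = 1/(126/103 - 1/103*3) = 1/(126/103 - 3/103) = 1/(123/103) = 103/123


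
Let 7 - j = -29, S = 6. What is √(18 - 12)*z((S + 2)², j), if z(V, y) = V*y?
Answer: 2304*√6 ≈ 5643.6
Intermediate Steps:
j = 36 (j = 7 - 1*(-29) = 7 + 29 = 36)
√(18 - 12)*z((S + 2)², j) = √(18 - 12)*((6 + 2)²*36) = √6*(8²*36) = √6*(64*36) = √6*2304 = 2304*√6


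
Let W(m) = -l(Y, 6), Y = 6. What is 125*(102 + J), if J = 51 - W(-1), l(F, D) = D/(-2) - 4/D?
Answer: 56000/3 ≈ 18667.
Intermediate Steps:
l(F, D) = -4/D - D/2 (l(F, D) = D*(-½) - 4/D = -D/2 - 4/D = -4/D - D/2)
W(m) = 11/3 (W(m) = -(-4/6 - ½*6) = -(-4*⅙ - 3) = -(-⅔ - 3) = -1*(-11/3) = 11/3)
J = 142/3 (J = 51 - 1*11/3 = 51 - 11/3 = 142/3 ≈ 47.333)
125*(102 + J) = 125*(102 + 142/3) = 125*(448/3) = 56000/3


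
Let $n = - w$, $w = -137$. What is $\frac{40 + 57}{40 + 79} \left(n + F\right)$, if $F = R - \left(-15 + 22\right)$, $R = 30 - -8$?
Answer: $\frac{2328}{17} \approx 136.94$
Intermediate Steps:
$n = 137$ ($n = \left(-1\right) \left(-137\right) = 137$)
$R = 38$ ($R = 30 + 8 = 38$)
$F = 31$ ($F = 38 - \left(-15 + 22\right) = 38 - 7 = 31$)
$\frac{40 + 57}{40 + 79} \left(n + F\right) = \frac{40 + 57}{40 + 79} \left(137 + 31\right) = \frac{97}{119} \cdot 168 = \frac{2328}{17}$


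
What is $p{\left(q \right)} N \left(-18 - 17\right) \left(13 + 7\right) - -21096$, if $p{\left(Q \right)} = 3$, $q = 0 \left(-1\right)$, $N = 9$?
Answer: $2196$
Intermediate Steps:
$q = 0$
$p{\left(q \right)} N \left(-18 - 17\right) \left(13 + 7\right) - -21096 = 3 \cdot 9 \left(-18 - 17\right) \left(13 + 7\right) - -21096 = 27 \left(\left(-35\right) 20\right) + 21096 = 27 \left(-700\right) + 21096 = -18900 + 21096 = 2196$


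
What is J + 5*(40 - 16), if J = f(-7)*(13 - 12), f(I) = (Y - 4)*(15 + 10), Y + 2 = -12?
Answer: -330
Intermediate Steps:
Y = -14 (Y = -2 - 12 = -14)
f(I) = -450 (f(I) = (-14 - 4)*(15 + 10) = -18*25 = -450)
J = -450 (J = -450*(13 - 12) = -450*1 = -450)
J + 5*(40 - 16) = -450 + 5*(40 - 16) = -450 + 5*24 = -450 + 120 = -330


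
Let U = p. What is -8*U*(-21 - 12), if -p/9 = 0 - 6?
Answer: 14256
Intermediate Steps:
p = 54 (p = -9*(0 - 6) = -9*(-6) = 54)
U = 54
-8*U*(-21 - 12) = -432*(-21 - 12) = -432*(-33) = -8*(-1782) = 14256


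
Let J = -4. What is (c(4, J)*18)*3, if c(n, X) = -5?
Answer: -270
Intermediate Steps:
(c(4, J)*18)*3 = -5*18*3 = -90*3 = -270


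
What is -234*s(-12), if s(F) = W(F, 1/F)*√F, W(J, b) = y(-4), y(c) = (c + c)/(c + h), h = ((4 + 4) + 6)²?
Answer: 39*I*√3/2 ≈ 33.775*I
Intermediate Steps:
h = 196 (h = (8 + 6)² = 14² = 196)
y(c) = 2*c/(196 + c) (y(c) = (c + c)/(c + 196) = (2*c)/(196 + c) = 2*c/(196 + c))
W(J, b) = -1/24 (W(J, b) = 2*(-4)/(196 - 4) = 2*(-4)/192 = 2*(-4)*(1/192) = -1/24)
s(F) = -√F/24
-234*s(-12) = -(-39)*√(-12)/4 = -(-39)*2*I*√3/4 = -(-39)*I*√3/2 = 39*I*√3/2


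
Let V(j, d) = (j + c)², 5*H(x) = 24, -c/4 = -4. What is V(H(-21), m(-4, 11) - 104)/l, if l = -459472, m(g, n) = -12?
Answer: -52/55225 ≈ -0.00094160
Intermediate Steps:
c = 16 (c = -4*(-4) = 16)
H(x) = 24/5 (H(x) = (⅕)*24 = 24/5)
V(j, d) = (16 + j)² (V(j, d) = (j + 16)² = (16 + j)²)
V(H(-21), m(-4, 11) - 104)/l = (16 + 24/5)²/(-459472) = (104/5)²*(-1/459472) = (10816/25)*(-1/459472) = -52/55225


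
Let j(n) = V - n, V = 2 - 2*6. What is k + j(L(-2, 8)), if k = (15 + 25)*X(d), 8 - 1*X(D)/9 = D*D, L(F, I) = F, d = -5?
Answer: -6128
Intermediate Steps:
X(D) = 72 - 9*D² (X(D) = 72 - 9*D*D = 72 - 9*D²)
V = -10 (V = 2 - 12 = -10)
j(n) = -10 - n
k = -6120 (k = (15 + 25)*(72 - 9*(-5)²) = 40*(72 - 9*25) = 40*(72 - 225) = 40*(-153) = -6120)
k + j(L(-2, 8)) = -6120 + (-10 - 1*(-2)) = -6120 + (-10 + 2) = -6120 - 8 = -6128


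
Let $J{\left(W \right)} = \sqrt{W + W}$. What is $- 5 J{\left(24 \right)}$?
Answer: $- 20 \sqrt{3} \approx -34.641$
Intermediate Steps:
$J{\left(W \right)} = \sqrt{2} \sqrt{W}$ ($J{\left(W \right)} = \sqrt{2 W} = \sqrt{2} \sqrt{W}$)
$- 5 J{\left(24 \right)} = - 5 \sqrt{2} \sqrt{24} = - 5 \sqrt{2} \cdot 2 \sqrt{6} = - 5 \cdot 4 \sqrt{3} = - 20 \sqrt{3}$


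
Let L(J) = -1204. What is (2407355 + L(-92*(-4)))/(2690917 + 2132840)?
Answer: 2406151/4823757 ≈ 0.49881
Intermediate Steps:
(2407355 + L(-92*(-4)))/(2690917 + 2132840) = (2407355 - 1204)/(2690917 + 2132840) = 2406151/4823757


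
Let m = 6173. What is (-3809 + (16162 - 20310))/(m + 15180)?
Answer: -7957/21353 ≈ -0.37264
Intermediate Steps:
(-3809 + (16162 - 20310))/(m + 15180) = (-3809 + (16162 - 20310))/(6173 + 15180) = (-3809 - 4148)/21353 = -7957*1/21353 = -7957/21353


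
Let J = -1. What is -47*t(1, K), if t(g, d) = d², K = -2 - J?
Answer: -47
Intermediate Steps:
K = -1 (K = -2 - 1*(-1) = -2 + 1 = -1)
-47*t(1, K) = -47*(-1)² = -47*1 = -47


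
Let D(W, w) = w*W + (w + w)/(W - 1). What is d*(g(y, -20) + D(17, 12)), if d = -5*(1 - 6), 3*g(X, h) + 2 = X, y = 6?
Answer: 31025/6 ≈ 5170.8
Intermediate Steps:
g(X, h) = -2/3 + X/3
D(W, w) = W*w + 2*w/(-1 + W) (D(W, w) = W*w + (2*w)/(-1 + W) = W*w + 2*w/(-1 + W))
d = 25 (d = -5*(-5) = 25)
d*(g(y, -20) + D(17, 12)) = 25*((-2/3 + (1/3)*6) + 12*(2 + 17**2 - 1*17)/(-1 + 17)) = 25*((-2/3 + 2) + 12*(2 + 289 - 17)/16) = 25*(4/3 + 12*(1/16)*274) = 25*(4/3 + 411/2) = 25*(1241/6) = 31025/6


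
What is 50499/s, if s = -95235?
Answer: -16833/31745 ≈ -0.53026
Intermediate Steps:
50499/s = 50499/(-95235) = 50499*(-1/95235) = -16833/31745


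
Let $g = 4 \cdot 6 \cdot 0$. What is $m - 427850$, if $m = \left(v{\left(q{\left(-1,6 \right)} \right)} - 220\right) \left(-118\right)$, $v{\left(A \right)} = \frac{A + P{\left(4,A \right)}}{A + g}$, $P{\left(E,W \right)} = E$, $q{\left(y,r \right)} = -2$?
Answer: $-401772$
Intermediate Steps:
$g = 0$ ($g = 24 \cdot 0 = 0$)
$v{\left(A \right)} = \frac{4 + A}{A}$ ($v{\left(A \right)} = \frac{A + 4}{A + 0} = \frac{4 + A}{A}$)
$m = 26078$ ($m = \left(\frac{4 - 2}{-2} - 220\right) \left(-118\right) = \left(\left(- \frac{1}{2}\right) 2 - 220\right) \left(-118\right) = \left(-1 - 220\right) \left(-118\right) = \left(-221\right) \left(-118\right) = 26078$)
$m - 427850 = 26078 - 427850 = -401772$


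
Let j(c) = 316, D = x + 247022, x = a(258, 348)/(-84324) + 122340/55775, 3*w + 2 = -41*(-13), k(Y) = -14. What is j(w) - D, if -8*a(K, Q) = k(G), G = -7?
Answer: -928248676397723/3762536880 ≈ -2.4671e+5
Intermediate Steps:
a(K, Q) = 7/4 (a(K, Q) = -⅛*(-14) = 7/4)
w = 177 (w = -⅔ + (-41*(-13))/3 = -⅔ + (⅓)*533 = -⅔ + 533/3 = 177)
x = 8252880443/3762536880 (x = (7/4)/(-84324) + 122340/55775 = (7/4)*(-1/84324) + 122340*(1/55775) = -7/337296 + 24468/11155 = 8252880443/3762536880 ≈ 2.1934)
D = 929437638051803/3762536880 (D = 8252880443/3762536880 + 247022 = 929437638051803/3762536880 ≈ 2.4702e+5)
j(w) - D = 316 - 1*929437638051803/3762536880 = 316 - 929437638051803/3762536880 = -928248676397723/3762536880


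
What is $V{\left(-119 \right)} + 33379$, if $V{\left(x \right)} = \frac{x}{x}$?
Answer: $33380$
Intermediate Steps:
$V{\left(x \right)} = 1$
$V{\left(-119 \right)} + 33379 = 1 + 33379 = 33380$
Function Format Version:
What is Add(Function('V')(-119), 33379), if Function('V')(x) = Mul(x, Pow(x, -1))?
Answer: 33380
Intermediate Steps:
Function('V')(x) = 1
Add(Function('V')(-119), 33379) = Add(1, 33379) = 33380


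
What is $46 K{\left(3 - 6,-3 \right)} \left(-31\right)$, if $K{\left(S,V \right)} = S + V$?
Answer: $8556$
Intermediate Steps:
$46 K{\left(3 - 6,-3 \right)} \left(-31\right) = 46 \left(\left(3 - 6\right) - 3\right) \left(-31\right) = 46 \left(-3 - 3\right) \left(-31\right) = 46 \left(-6\right) \left(-31\right) = \left(-276\right) \left(-31\right) = 8556$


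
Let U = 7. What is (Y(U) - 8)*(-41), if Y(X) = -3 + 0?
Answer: 451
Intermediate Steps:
Y(X) = -3
(Y(U) - 8)*(-41) = (-3 - 8)*(-41) = -11*(-41) = 451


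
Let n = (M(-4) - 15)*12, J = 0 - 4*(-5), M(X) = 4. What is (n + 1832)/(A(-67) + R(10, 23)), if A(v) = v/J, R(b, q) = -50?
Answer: -34000/1067 ≈ -31.865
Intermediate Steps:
J = 20 (J = 0 + 20 = 20)
A(v) = v/20
n = -132 (n = (4 - 15)*12 = -11*12 = -132)
(n + 1832)/(A(-67) + R(10, 23)) = (-132 + 1832)/((1/20)*(-67) - 50) = 1700/(-67/20 - 50) = 1700/(-1067/20) = 1700*(-20/1067) = -34000/1067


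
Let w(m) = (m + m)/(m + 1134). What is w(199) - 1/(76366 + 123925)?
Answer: 2571435/8612513 ≈ 0.29857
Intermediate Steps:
w(m) = 2*m/(1134 + m) (w(m) = (2*m)/(1134 + m) = 2*m/(1134 + m))
w(199) - 1/(76366 + 123925) = 2*199/(1134 + 199) - 1/(76366 + 123925) = 2*199/1333 - 1/200291 = 2*199*(1/1333) - 1*1/200291 = 398/1333 - 1/200291 = 2571435/8612513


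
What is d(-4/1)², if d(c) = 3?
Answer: 9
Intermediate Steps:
d(-4/1)² = 3² = 9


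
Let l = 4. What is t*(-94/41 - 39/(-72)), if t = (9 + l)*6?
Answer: -22399/164 ≈ -136.58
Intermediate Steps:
t = 78 (t = (9 + 4)*6 = 13*6 = 78)
t*(-94/41 - 39/(-72)) = 78*(-94/41 - 39/(-72)) = 78*(-94*1/41 - 39*(-1/72)) = 78*(-94/41 + 13/24) = 78*(-1723/984) = -22399/164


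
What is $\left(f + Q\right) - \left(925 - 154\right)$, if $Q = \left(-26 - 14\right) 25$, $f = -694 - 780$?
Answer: $-3245$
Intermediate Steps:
$f = -1474$ ($f = -694 - 780 = -1474$)
$Q = -1000$ ($Q = \left(-40\right) 25 = -1000$)
$\left(f + Q\right) - \left(925 - 154\right) = \left(-1474 - 1000\right) - \left(925 - 154\right) = -2474 - 771 = -3245$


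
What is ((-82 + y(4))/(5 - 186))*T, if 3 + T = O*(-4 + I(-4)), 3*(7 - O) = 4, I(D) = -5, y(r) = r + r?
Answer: -3996/181 ≈ -22.077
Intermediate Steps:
y(r) = 2*r
O = 17/3 (O = 7 - ⅓*4 = 7 - 4/3 = 17/3 ≈ 5.6667)
T = -54 (T = -3 + 17*(-4 - 5)/3 = -3 + (17/3)*(-9) = -3 - 51 = -54)
((-82 + y(4))/(5 - 186))*T = ((-82 + 2*4)/(5 - 186))*(-54) = ((-82 + 8)/(-181))*(-54) = -74*(-1/181)*(-54) = (74/181)*(-54) = -3996/181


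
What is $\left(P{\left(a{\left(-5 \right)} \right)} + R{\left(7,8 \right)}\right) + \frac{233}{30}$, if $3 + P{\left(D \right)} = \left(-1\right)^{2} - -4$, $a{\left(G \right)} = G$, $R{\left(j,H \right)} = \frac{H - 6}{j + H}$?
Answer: $\frac{99}{10} \approx 9.9$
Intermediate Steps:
$R{\left(j,H \right)} = \frac{-6 + H}{H + j}$
$P{\left(D \right)} = 2$ ($P{\left(D \right)} = -3 + \left(\left(-1\right)^{2} - -4\right) = -3 + \left(1 + 4\right) = -3 + 5 = 2$)
$\left(P{\left(a{\left(-5 \right)} \right)} + R{\left(7,8 \right)}\right) + \frac{233}{30} = \left(2 + \frac{-6 + 8}{8 + 7}\right) + \frac{233}{30} = \left(2 + \frac{1}{15} \cdot 2\right) + 233 \cdot \frac{1}{30} = \left(2 + \frac{1}{15} \cdot 2\right) + \frac{233}{30} = \left(2 + \frac{2}{15}\right) + \frac{233}{30} = \frac{32}{15} + \frac{233}{30} = \frac{99}{10}$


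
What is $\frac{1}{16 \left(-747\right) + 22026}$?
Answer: $\frac{1}{10074} \approx 9.9265 \cdot 10^{-5}$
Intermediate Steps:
$\frac{1}{16 \left(-747\right) + 22026} = \frac{1}{-11952 + 22026} = \frac{1}{10074}$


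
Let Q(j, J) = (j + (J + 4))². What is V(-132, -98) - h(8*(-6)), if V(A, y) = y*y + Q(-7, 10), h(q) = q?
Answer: 9701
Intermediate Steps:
Q(j, J) = (4 + J + j)² (Q(j, J) = (j + (4 + J))² = (4 + J + j)²)
V(A, y) = 49 + y² (V(A, y) = y*y + (4 + 10 - 7)² = y² + 7² = y² + 49 = 49 + y²)
V(-132, -98) - h(8*(-6)) = (49 + (-98)²) - 8*(-6) = (49 + 9604) - 1*(-48) = 9653 + 48 = 9701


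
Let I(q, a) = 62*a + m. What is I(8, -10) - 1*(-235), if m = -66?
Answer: -451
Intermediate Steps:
I(q, a) = -66 + 62*a (I(q, a) = 62*a - 66 = -66 + 62*a)
I(8, -10) - 1*(-235) = (-66 + 62*(-10)) - 1*(-235) = (-66 - 620) + 235 = -686 + 235 = -451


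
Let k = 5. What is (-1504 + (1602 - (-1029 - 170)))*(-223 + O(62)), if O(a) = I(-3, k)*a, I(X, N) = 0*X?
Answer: -289231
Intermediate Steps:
I(X, N) = 0
O(a) = 0 (O(a) = 0*a = 0)
(-1504 + (1602 - (-1029 - 170)))*(-223 + O(62)) = (-1504 + (1602 - (-1029 - 170)))*(-223 + 0) = (-1504 + (1602 - 1*(-1199)))*(-223) = (-1504 + (1602 + 1199))*(-223) = (-1504 + 2801)*(-223) = 1297*(-223) = -289231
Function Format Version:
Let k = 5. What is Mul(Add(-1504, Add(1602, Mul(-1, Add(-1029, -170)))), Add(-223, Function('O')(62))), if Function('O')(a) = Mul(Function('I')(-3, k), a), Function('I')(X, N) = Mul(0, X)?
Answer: -289231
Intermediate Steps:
Function('I')(X, N) = 0
Function('O')(a) = 0 (Function('O')(a) = Mul(0, a) = 0)
Mul(Add(-1504, Add(1602, Mul(-1, Add(-1029, -170)))), Add(-223, Function('O')(62))) = Mul(Add(-1504, Add(1602, Mul(-1, Add(-1029, -170)))), Add(-223, 0)) = Mul(Add(-1504, Add(1602, Mul(-1, -1199))), -223) = Mul(Add(-1504, Add(1602, 1199)), -223) = Mul(Add(-1504, 2801), -223) = Mul(1297, -223) = -289231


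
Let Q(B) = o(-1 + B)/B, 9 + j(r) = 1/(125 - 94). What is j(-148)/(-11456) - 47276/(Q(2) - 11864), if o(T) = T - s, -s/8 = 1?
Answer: 16792706477/4211735392 ≈ 3.9871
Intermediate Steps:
s = -8 (s = -8*1 = -8)
j(r) = -278/31 (j(r) = -9 + 1/(125 - 94) = -9 + 1/31 = -278/31)
o(T) = 8 + T (o(T) = T - 1*(-8) = T + 8 = 8 + T)
Q(B) = (7 + B)/B (Q(B) = (8 + (-1 + B))/B = (7 + B)/B)
j(-148)/(-11456) - 47276/(Q(2) - 11864) = -278/31/(-11456) - 47276/((7 + 2)/2 - 11864) = -278/31*(-1/11456) - 47276/((½)*9 - 11864) = 139/177568 - 47276/(9/2 - 11864) = 139/177568 - 47276/(-23719/2) = 139/177568 - 47276*(-2/23719) = 139/177568 + 94552/23719 = 16792706477/4211735392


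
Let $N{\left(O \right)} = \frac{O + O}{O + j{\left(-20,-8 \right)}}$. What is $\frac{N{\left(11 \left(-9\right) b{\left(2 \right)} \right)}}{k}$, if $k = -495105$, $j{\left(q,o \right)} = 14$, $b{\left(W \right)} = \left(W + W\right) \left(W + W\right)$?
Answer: $- \frac{528}{129552475} \approx -4.0756 \cdot 10^{-6}$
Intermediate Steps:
$b{\left(W \right)} = 4 W^{2}$ ($b{\left(W \right)} = 2 W 2 W = 4 W^{2}$)
$N{\left(O \right)} = \frac{2 O}{14 + O}$ ($N{\left(O \right)} = \frac{O + O}{O + 14} = \frac{2 O}{14 + O}$)
$\frac{N{\left(11 \left(-9\right) b{\left(2 \right)} \right)}}{k} = \frac{2 \cdot 11 \left(-9\right) 4 \cdot 2^{2} \frac{1}{14 + 11 \left(-9\right) 4 \cdot 2^{2}}}{-495105} = \frac{2 \left(- 99 \cdot 4 \cdot 4\right)}{14 - 99 \cdot 4 \cdot 4} \left(- \frac{1}{495105}\right) = \frac{2 \left(\left(-99\right) 16\right)}{14 - 1584} \left(- \frac{1}{495105}\right) = 2 \left(-1584\right) \frac{1}{14 - 1584} \left(- \frac{1}{495105}\right) = 2 \left(-1584\right) \frac{1}{-1570} \left(- \frac{1}{495105}\right) = 2 \left(-1584\right) \left(- \frac{1}{1570}\right) \left(- \frac{1}{495105}\right) = \frac{1584}{785} \left(- \frac{1}{495105}\right) = - \frac{528}{129552475}$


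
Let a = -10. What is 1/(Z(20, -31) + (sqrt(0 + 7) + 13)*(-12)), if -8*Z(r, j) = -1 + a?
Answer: -9896/1465657 + 768*sqrt(7)/1465657 ≈ -0.0053656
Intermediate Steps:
Z(r, j) = 11/8 (Z(r, j) = -(-1 - 10)/8 = -1/8*(-11) = 11/8)
1/(Z(20, -31) + (sqrt(0 + 7) + 13)*(-12)) = 1/(11/8 + (sqrt(0 + 7) + 13)*(-12)) = 1/(11/8 + (sqrt(7) + 13)*(-12)) = 1/(11/8 + (13 + sqrt(7))*(-12)) = 1/(11/8 + (-156 - 12*sqrt(7))) = 1/(-1237/8 - 12*sqrt(7))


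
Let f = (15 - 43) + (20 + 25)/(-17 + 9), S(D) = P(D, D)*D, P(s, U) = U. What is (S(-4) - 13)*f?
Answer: -807/8 ≈ -100.88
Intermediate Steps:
S(D) = D**2 (S(D) = D*D = D**2)
f = -269/8 (f = -28 + 45/(-8) = -28 + 45*(-1/8) = -28 - 45/8 = -269/8 ≈ -33.625)
(S(-4) - 13)*f = ((-4)**2 - 13)*(-269/8) = (16 - 13)*(-269/8) = 3*(-269/8) = -807/8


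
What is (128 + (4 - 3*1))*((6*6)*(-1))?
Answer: -4644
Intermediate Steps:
(128 + (4 - 3*1))*((6*6)*(-1)) = (128 + (4 - 3))*(36*(-1)) = (128 + 1)*(-36) = 129*(-36) = -4644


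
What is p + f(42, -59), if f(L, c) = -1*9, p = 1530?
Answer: 1521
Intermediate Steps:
f(L, c) = -9
p + f(42, -59) = 1530 - 9 = 1521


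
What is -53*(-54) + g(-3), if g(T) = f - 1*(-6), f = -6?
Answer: 2862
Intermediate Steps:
g(T) = 0 (g(T) = -6 - 1*(-6) = -6 + 6 = 0)
-53*(-54) + g(-3) = -53*(-54) + 0 = 2862 + 0 = 2862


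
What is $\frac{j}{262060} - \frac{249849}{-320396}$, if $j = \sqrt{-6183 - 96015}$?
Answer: $\frac{249849}{320396} + \frac{i \sqrt{102198}}{262060} \approx 0.77981 + 0.0012199 i$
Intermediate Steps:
$j = i \sqrt{102198}$ ($j = \sqrt{-102198} = i \sqrt{102198} \approx 319.68 i$)
$\frac{j}{262060} - \frac{249849}{-320396} = \frac{i \sqrt{102198}}{262060} - \frac{249849}{-320396} = i \sqrt{102198} \cdot \frac{1}{262060} - - \frac{249849}{320396} = \frac{i \sqrt{102198}}{262060} + \frac{249849}{320396} = \frac{249849}{320396} + \frac{i \sqrt{102198}}{262060}$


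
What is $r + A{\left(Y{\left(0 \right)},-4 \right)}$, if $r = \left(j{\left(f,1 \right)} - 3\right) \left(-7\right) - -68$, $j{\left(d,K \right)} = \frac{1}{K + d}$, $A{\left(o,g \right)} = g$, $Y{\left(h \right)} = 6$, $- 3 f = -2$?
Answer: $\frac{404}{5} \approx 80.8$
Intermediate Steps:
$f = \frac{2}{3}$ ($f = \left(- \frac{1}{3}\right) \left(-2\right) = \frac{2}{3} \approx 0.66667$)
$r = \frac{424}{5}$ ($r = \left(\frac{1}{1 + \frac{2}{3}} - 3\right) \left(-7\right) - -68 = \left(\frac{1}{\frac{5}{3}} - 3\right) \left(-7\right) + 68 = \left(\frac{3}{5} - 3\right) \left(-7\right) + 68 = \left(- \frac{12}{5}\right) \left(-7\right) + 68 = \frac{84}{5} + 68 = \frac{424}{5} \approx 84.8$)
$r + A{\left(Y{\left(0 \right)},-4 \right)} = \frac{424}{5} - 4 = \frac{404}{5}$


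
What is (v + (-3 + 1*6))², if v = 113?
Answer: 13456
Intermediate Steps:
(v + (-3 + 1*6))² = (113 + (-3 + 1*6))² = (113 + (-3 + 6))² = (113 + 3)² = 116² = 13456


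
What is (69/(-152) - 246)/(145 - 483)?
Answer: 37461/51376 ≈ 0.72915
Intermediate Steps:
(69/(-152) - 246)/(145 - 483) = (69*(-1/152) - 246)/(-338) = (-69/152 - 246)*(-1/338) = -37461/152*(-1/338) = 37461/51376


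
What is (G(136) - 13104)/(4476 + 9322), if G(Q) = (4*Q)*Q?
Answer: 30440/6899 ≈ 4.4122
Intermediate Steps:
G(Q) = 4*Q²
(G(136) - 13104)/(4476 + 9322) = (4*136² - 13104)/(4476 + 9322) = (4*18496 - 13104)/13798 = (73984 - 13104)*(1/13798) = 60880*(1/13798) = 30440/6899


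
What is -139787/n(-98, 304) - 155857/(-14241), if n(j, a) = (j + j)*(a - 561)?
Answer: 5860122137/717347652 ≈ 8.1692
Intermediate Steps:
n(j, a) = 2*j*(-561 + a) (n(j, a) = (2*j)*(-561 + a) = 2*j*(-561 + a))
-139787/n(-98, 304) - 155857/(-14241) = -139787*(-1/(196*(-561 + 304))) - 155857/(-14241) = -139787/(2*(-98)*(-257)) - 155857*(-1/14241) = -139787/50372 + 155857/14241 = 5860122137/717347652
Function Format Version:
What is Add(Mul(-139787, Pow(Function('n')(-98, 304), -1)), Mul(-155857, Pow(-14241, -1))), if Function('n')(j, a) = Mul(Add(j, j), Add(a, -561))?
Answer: Rational(5860122137, 717347652) ≈ 8.1692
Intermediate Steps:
Function('n')(j, a) = Mul(2, j, Add(-561, a)) (Function('n')(j, a) = Mul(Mul(2, j), Add(-561, a)) = Mul(2, j, Add(-561, a)))
Add(Mul(-139787, Pow(Function('n')(-98, 304), -1)), Mul(-155857, Pow(-14241, -1))) = Add(Mul(-139787, Pow(Mul(2, -98, Add(-561, 304)), -1)), Mul(-155857, Pow(-14241, -1))) = Add(Mul(-139787, Pow(Mul(2, -98, -257), -1)), Mul(-155857, Rational(-1, 14241))) = Add(Mul(-139787, Pow(50372, -1)), Rational(155857, 14241)) = Add(Mul(-139787, Rational(1, 50372)), Rational(155857, 14241)) = Add(Rational(-139787, 50372), Rational(155857, 14241)) = Rational(5860122137, 717347652)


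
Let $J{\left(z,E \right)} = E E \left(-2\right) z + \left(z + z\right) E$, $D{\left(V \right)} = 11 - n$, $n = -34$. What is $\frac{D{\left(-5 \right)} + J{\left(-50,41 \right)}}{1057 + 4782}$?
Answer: $\frac{164045}{5839} \approx 28.095$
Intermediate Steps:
$D{\left(V \right)} = 45$ ($D{\left(V \right)} = 11 - -34 = 11 + 34 = 45$)
$J{\left(z,E \right)} = - 2 z E^{2} + 2 E z$ ($J{\left(z,E \right)} = E^{2} \left(-2\right) z + 2 z E = - 2 E^{2} z + 2 E z = - 2 z E^{2} + 2 E z$)
$\frac{D{\left(-5 \right)} + J{\left(-50,41 \right)}}{1057 + 4782} = \frac{45 + 2 \cdot 41 \left(-50\right) \left(1 - 41\right)}{1057 + 4782} = \frac{45 + 2 \cdot 41 \left(-50\right) \left(1 - 41\right)}{5839} = \left(45 + 2 \cdot 41 \left(-50\right) \left(-40\right)\right) \frac{1}{5839} = \left(45 + 164000\right) \frac{1}{5839} = 164045 \cdot \frac{1}{5839} = \frac{164045}{5839}$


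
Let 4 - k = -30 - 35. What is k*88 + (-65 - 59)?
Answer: 5948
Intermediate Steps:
k = 69 (k = 4 - (-30 - 35) = 4 - 1*(-65) = 4 + 65 = 69)
k*88 + (-65 - 59) = 69*88 + (-65 - 59) = 6072 - 124 = 5948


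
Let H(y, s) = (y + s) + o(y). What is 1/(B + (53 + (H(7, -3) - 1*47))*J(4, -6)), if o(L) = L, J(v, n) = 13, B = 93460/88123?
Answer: 88123/19568643 ≈ 0.0045033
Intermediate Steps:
B = 93460/88123 (B = 93460*(1/88123) = 93460/88123 ≈ 1.0606)
H(y, s) = s + 2*y (H(y, s) = (y + s) + y = (s + y) + y = s + 2*y)
1/(B + (53 + (H(7, -3) - 1*47))*J(4, -6)) = 1/(93460/88123 + (53 + ((-3 + 2*7) - 1*47))*13) = 1/(93460/88123 + (53 + ((-3 + 14) - 47))*13) = 1/(93460/88123 + (53 + (11 - 47))*13) = 1/(93460/88123 + (53 - 36)*13) = 1/(93460/88123 + 17*13) = 1/(93460/88123 + 221) = 1/(19568643/88123) = 88123/19568643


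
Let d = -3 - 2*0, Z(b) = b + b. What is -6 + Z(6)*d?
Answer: -42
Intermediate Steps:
Z(b) = 2*b
d = -3 (d = -3 - 1*0 = -3 + 0 = -3)
-6 + Z(6)*d = -6 + (2*6)*(-3) = -6 + 12*(-3) = -6 - 36 = -42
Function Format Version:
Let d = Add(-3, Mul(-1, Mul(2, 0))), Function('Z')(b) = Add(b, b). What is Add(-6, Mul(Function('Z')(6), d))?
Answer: -42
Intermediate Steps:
Function('Z')(b) = Mul(2, b)
d = -3 (d = Add(-3, Mul(-1, 0)) = Add(-3, 0) = -3)
Add(-6, Mul(Function('Z')(6), d)) = Add(-6, Mul(Mul(2, 6), -3)) = Add(-6, Mul(12, -3)) = Add(-6, -36) = -42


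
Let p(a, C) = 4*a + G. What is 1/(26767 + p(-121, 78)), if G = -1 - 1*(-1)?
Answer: 1/26283 ≈ 3.8047e-5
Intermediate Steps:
G = 0 (G = -1 + 1 = 0)
p(a, C) = 4*a (p(a, C) = 4*a + 0 = 4*a)
1/(26767 + p(-121, 78)) = 1/(26767 + 4*(-121)) = 1/(26767 - 484) = 1/26283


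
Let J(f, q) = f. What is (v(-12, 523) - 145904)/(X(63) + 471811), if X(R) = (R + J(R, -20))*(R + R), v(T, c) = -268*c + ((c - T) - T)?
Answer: -285521/487687 ≈ -0.58546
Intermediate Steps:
v(T, c) = -267*c - 2*T (v(T, c) = -268*c + (c - 2*T) = -267*c - 2*T)
X(R) = 4*R² (X(R) = (R + R)*(R + R) = (2*R)*(2*R) = 4*R²)
(v(-12, 523) - 145904)/(X(63) + 471811) = ((-267*523 - 2*(-12)) - 145904)/(4*63² + 471811) = ((-139641 + 24) - 145904)/(4*3969 + 471811) = (-139617 - 145904)/(15876 + 471811) = -285521/487687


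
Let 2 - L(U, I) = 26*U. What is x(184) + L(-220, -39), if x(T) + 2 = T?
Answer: 5904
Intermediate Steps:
L(U, I) = 2 - 26*U
x(T) = -2 + T
x(184) + L(-220, -39) = (-2 + 184) + (2 - 26*(-220)) = 182 + (2 + 5720) = 182 + 5722 = 5904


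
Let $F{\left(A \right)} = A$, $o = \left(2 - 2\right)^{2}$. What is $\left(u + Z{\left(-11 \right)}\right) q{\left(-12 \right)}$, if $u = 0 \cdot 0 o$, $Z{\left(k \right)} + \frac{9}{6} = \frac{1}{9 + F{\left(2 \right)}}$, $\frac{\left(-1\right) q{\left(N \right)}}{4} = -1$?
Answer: $- \frac{62}{11} \approx -5.6364$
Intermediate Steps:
$o = 0$ ($o = 0^{2} = 0$)
$q{\left(N \right)} = 4$ ($q{\left(N \right)} = \left(-4\right) \left(-1\right) = 4$)
$Z{\left(k \right)} = - \frac{31}{22}$ ($Z{\left(k \right)} = - \frac{3}{2} + \frac{1}{9 + 2} = - \frac{3}{2} + \frac{1}{11} = - \frac{31}{22}$)
$u = 0$ ($u = 0 \cdot 0 \cdot 0 = 0 \cdot 0 = 0$)
$\left(u + Z{\left(-11 \right)}\right) q{\left(-12 \right)} = \left(0 - \frac{31}{22}\right) 4 = \left(- \frac{31}{22}\right) 4 = - \frac{62}{11}$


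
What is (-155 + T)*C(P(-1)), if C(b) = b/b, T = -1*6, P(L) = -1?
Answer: -161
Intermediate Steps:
T = -6
C(b) = 1
(-155 + T)*C(P(-1)) = (-155 - 6)*1 = -161*1 = -161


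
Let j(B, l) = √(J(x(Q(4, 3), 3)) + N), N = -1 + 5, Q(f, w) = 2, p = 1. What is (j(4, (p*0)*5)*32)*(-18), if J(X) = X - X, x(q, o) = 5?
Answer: -1152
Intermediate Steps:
J(X) = 0
N = 4
j(B, l) = 2 (j(B, l) = √(0 + 4) = √4 = 2)
(j(4, (p*0)*5)*32)*(-18) = (2*32)*(-18) = 64*(-18) = -1152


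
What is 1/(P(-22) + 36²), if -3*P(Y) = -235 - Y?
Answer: 1/1367 ≈ 0.00073153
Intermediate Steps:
P(Y) = 235/3 + Y/3 (P(Y) = -(-235 - Y)/3 = 235/3 + Y/3)
1/(P(-22) + 36²) = 1/((235/3 + (⅓)*(-22)) + 36²) = 1/((235/3 - 22/3) + 1296) = 1/(71 + 1296) = 1/1367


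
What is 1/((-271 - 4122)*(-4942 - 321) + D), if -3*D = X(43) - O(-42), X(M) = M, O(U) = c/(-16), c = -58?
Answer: 8/184962767 ≈ 4.3252e-8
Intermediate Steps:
O(U) = 29/8 (O(U) = -58/(-16) = -58*(-1/16) = 29/8)
D = -105/8 (D = -(43 - 1*29/8)/3 = -(43 - 29/8)/3 = -⅓*315/8 = -105/8 ≈ -13.125)
1/((-271 - 4122)*(-4942 - 321) + D) = 1/((-271 - 4122)*(-4942 - 321) - 105/8) = 1/(-4393*(-5263) - 105/8) = 1/(23120359 - 105/8) = 1/(184962767/8) = 8/184962767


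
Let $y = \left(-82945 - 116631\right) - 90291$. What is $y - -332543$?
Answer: $42676$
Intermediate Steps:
$y = -289867$ ($y = -199576 - 90291 = -289867$)
$y - -332543 = -289867 - -332543 = -289867 + 332543 = 42676$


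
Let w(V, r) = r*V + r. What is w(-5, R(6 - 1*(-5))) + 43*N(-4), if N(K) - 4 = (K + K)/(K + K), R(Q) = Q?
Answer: 171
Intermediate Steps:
w(V, r) = r + V*r (w(V, r) = V*r + r = r + V*r)
N(K) = 5 (N(K) = 4 + (K + K)/(K + K) = 4 + (2*K)/((2*K)) = 4 + (2*K)*(1/(2*K)) = 4 + 1 = 5)
w(-5, R(6 - 1*(-5))) + 43*N(-4) = (6 - 1*(-5))*(1 - 5) + 43*5 = (6 + 5)*(-4) + 215 = 11*(-4) + 215 = -44 + 215 = 171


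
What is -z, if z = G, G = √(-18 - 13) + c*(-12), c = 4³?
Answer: 768 - I*√31 ≈ 768.0 - 5.5678*I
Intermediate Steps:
c = 64
G = -768 + I*√31 (G = √(-18 - 13) + 64*(-12) = √(-31) - 768 = I*√31 - 768 = -768 + I*√31 ≈ -768.0 + 5.5678*I)
z = -768 + I*√31 ≈ -768.0 + 5.5678*I
-z = -(-768 + I*√31) = 768 - I*√31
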